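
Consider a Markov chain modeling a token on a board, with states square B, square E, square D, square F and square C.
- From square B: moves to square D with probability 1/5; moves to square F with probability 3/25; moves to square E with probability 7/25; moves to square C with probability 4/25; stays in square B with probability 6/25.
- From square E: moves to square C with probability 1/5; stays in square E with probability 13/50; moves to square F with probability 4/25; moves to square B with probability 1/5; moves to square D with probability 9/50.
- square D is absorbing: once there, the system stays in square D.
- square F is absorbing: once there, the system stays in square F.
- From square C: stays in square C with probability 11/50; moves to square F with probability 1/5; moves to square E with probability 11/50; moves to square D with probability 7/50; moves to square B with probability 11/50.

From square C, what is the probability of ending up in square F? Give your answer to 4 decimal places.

Let h(s) be the probability of absorption at square F starting from transient state s. Then h(square F) = 1 and h(square D) = 0. By first-step analysis:
h(square B) = 0.24·h(square B) + 0.28·h(square E) + 0.2·0 + 0.12·1 + 0.16·h(square C)
h(square E) = 0.2·h(square B) + 0.26·h(square E) + 0.18·0 + 0.16·1 + 0.2·h(square C)
h(square C) = 0.22·h(square B) + 0.22·h(square E) + 0.14·0 + 0.2·1 + 0.22·h(square C)
Solving: h(square B) = 0.4411, h(square E) = 0.4745, h(square C) = 0.5147.
Starting from square C, the probability is 0.5147.

0.5147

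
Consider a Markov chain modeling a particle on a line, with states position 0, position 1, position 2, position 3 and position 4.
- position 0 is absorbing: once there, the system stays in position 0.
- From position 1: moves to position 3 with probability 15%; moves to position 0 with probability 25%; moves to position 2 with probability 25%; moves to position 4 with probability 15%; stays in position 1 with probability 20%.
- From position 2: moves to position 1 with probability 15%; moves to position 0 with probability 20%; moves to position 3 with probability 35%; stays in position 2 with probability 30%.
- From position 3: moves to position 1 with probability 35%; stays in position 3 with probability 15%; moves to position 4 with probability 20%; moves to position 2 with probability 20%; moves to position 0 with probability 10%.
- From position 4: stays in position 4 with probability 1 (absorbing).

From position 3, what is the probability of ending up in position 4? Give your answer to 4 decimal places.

0.4609

Let h(s) be the probability of absorption at position 4 starting from transient state s. Then h(position 4) = 1 and h(position 0) = 0. By first-step analysis:
h(position 1) = 0.25·0 + 0.2·h(position 1) + 0.25·h(position 2) + 0.15·h(position 3) + 0.15·1
h(position 2) = 0.2·0 + 0.15·h(position 1) + 0.3·h(position 2) + 0.35·h(position 3)
h(position 3) = 0.1·0 + 0.35·h(position 1) + 0.2·h(position 2) + 0.15·h(position 3) + 0.2·1
Solving: h(position 1) = 0.3708, h(position 2) = 0.3099, h(position 3) = 0.4609.
Starting from position 3, the probability is 0.4609.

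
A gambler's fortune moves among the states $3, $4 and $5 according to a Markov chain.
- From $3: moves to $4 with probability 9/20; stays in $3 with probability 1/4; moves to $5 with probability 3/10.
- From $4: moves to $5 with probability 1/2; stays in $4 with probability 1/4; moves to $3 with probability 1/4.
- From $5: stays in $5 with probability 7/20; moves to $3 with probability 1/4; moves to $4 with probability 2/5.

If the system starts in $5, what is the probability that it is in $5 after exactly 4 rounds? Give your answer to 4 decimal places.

Propagate the distribution vector 4 rounds from $5.
After 0 rounds: (0.0000, 0.0000, 1.0000)
After 1 round: (0.2500, 0.4000, 0.3500)
After 2 rounds: (0.2500, 0.3525, 0.3975)
After 3 rounds: (0.2500, 0.3596, 0.3904)
After 4 rounds: (0.2500, 0.3586, 0.3914)
P(in $5 after 4 rounds) = 0.3914

0.3914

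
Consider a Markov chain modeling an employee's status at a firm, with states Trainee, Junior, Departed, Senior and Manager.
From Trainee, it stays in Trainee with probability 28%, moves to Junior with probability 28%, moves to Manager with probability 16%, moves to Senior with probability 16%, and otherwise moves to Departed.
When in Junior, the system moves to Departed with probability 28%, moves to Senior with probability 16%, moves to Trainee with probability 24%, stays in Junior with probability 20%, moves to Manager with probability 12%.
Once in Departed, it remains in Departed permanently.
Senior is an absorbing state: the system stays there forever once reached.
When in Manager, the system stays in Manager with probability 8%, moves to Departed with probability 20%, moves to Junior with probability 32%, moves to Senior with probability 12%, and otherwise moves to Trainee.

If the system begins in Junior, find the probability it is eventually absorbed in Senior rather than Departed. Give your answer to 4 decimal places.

Let h(s) be the probability of absorption at Senior starting from transient state s. Then h(Senior) = 1 and h(Departed) = 0. By first-step analysis:
h(Trainee) = 0.28·h(Trainee) + 0.28·h(Junior) + 0.12·0 + 0.16·1 + 0.16·h(Manager)
h(Junior) = 0.24·h(Trainee) + 0.2·h(Junior) + 0.28·0 + 0.16·1 + 0.12·h(Manager)
h(Manager) = 0.28·h(Trainee) + 0.32·h(Junior) + 0.2·0 + 0.12·1 + 0.08·h(Manager)
Solving: h(Trainee) = 0.4712, h(Junior) = 0.4035, h(Manager) = 0.4142.
Starting from Junior, the probability is 0.4035.

0.4035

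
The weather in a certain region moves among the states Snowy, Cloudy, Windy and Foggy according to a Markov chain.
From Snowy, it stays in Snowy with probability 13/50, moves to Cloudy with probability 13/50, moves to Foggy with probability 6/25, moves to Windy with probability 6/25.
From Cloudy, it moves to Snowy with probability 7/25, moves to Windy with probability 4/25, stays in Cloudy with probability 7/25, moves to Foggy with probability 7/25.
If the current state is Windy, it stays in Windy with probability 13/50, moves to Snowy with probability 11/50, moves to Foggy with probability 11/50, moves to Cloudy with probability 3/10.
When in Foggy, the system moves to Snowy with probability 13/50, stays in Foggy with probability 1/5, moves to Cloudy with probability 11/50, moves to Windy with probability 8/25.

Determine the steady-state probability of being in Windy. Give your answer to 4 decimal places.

0.2425

Let the stationary distribution be π with π = πP and π_1 + π_2 + π_3 + π_4 = 1.
π_1 = 0.26·π_1 + 0.28·π_2 + 0.22·π_3 + 0.26·π_4
π_2 = 0.26·π_1 + 0.28·π_2 + 0.3·π_3 + 0.22·π_4
π_3 = 0.24·π_1 + 0.16·π_2 + 0.26·π_3 + 0.32·π_4
Solving with the normalization constraint gives π = (0.2556, 0.2656, 0.2425, 0.2363).
So the stationary probability of Windy is 0.2425.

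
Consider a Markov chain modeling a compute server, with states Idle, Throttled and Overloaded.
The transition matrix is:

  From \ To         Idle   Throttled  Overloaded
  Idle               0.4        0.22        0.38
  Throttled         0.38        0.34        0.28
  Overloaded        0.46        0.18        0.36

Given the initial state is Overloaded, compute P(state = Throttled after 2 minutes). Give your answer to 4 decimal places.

Sum over the intermediate state after 1 minute:
P = P(Overloaded→Idle)·P(Idle→Throttled) + P(Overloaded→Throttled)·P(Throttled→Throttled) + P(Overloaded→Overloaded)·P(Overloaded→Throttled)
  = 0.46×0.22 + 0.18×0.34 + 0.36×0.18
  = 0.1012 + 0.0612 + 0.0648 = 0.2272

0.2272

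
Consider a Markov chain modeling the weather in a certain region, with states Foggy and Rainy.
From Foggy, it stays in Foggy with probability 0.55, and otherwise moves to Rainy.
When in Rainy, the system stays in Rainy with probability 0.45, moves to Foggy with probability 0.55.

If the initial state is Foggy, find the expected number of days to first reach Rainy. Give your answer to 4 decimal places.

2.2222

Let t(s) be the expected number of days to first reach Rainy from state s, with t(Rainy) = 0. Conditioning on the first day:
t(Foggy) = 1 + 0.55·t(Foggy)
Solving: t(Foggy) = 2.2222.
Expected days from Foggy to Rainy: 2.2222.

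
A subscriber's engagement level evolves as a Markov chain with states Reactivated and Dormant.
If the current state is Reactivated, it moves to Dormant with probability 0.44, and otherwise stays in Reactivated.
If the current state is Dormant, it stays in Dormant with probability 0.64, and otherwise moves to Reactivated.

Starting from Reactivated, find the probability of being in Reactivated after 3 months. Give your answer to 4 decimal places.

0.4544

Propagate the distribution vector 3 months from Reactivated.
After 0 months: (1.0000, 0.0000)
After 1 month: (0.5600, 0.4400)
After 2 months: (0.4720, 0.5280)
After 3 months: (0.4544, 0.5456)
P(in Reactivated after 3 months) = 0.4544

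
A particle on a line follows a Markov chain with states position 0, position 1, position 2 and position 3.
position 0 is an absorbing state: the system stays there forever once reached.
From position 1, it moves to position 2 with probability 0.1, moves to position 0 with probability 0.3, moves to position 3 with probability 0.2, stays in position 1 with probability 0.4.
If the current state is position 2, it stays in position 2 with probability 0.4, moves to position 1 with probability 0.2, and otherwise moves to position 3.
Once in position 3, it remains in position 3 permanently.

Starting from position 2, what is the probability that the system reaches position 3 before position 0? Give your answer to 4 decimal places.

0.8235

Let h(s) be the probability of absorption at position 3 starting from transient state s. Then h(position 3) = 1 and h(position 0) = 0. By first-step analysis:
h(position 1) = 0.3·0 + 0.4·h(position 1) + 0.1·h(position 2) + 0.2·1
h(position 2) = 0.2·h(position 1) + 0.4·h(position 2) + 0.4·1
Solving: h(position 1) = 0.4706, h(position 2) = 0.8235.
Starting from position 2, the probability is 0.8235.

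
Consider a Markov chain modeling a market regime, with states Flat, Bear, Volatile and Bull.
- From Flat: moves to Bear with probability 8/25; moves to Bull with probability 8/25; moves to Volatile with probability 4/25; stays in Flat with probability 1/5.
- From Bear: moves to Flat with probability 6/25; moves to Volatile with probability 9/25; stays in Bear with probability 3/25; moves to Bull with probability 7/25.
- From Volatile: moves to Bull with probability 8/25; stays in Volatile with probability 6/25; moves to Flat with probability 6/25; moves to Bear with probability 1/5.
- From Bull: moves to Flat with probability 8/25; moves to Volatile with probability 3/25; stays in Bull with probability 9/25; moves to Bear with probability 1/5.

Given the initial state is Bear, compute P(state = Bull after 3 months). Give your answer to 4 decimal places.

Propagate the distribution vector 3 months from Bear.
After 0 months: (0.0000, 1.0000, 0.0000, 0.0000)
After 1 month: (0.2400, 0.1200, 0.3600, 0.2800)
After 2 months: (0.2528, 0.2192, 0.2016, 0.3264)
After 3 months: (0.2560, 0.2128, 0.2069, 0.3243)
P(in Bull after 3 months) = 0.3243

0.3243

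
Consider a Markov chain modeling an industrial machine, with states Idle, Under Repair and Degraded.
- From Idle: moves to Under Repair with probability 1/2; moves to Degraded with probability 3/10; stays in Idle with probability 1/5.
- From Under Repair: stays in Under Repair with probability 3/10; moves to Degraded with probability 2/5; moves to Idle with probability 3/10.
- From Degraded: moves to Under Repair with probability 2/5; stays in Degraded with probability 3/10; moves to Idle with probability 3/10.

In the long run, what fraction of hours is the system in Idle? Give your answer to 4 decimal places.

0.2727

Let the stationary distribution be π with π = πP and π_1 + π_2 + π_3 = 1.
π_1 = 0.2·π_1 + 0.3·π_2 + 0.3·π_3
π_2 = 0.5·π_1 + 0.3·π_2 + 0.4·π_3
Solving with the normalization constraint gives π = (0.2727, 0.3884, 0.3388).
So the stationary probability of Idle is 0.2727.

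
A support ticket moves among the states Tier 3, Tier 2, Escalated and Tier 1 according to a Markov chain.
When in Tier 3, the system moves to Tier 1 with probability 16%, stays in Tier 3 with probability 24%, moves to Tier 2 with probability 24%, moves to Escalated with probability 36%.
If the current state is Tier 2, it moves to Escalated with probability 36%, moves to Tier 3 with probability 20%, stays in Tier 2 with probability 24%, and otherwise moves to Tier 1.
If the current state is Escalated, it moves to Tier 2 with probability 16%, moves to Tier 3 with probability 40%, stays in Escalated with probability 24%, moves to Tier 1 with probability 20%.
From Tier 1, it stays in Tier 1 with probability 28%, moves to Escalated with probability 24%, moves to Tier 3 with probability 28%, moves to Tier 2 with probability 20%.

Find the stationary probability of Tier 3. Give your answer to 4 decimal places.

0.2878

Let the stationary distribution be π with π = πP and π_1 + π_2 + π_3 + π_4 = 1.
π_1 = 0.24·π_1 + 0.2·π_2 + 0.4·π_3 + 0.28·π_4
π_2 = 0.24·π_1 + 0.24·π_2 + 0.16·π_3 + 0.2·π_4
π_3 = 0.36·π_1 + 0.36·π_2 + 0.24·π_3 + 0.24·π_4
Solving with the normalization constraint gives π = (0.2878, 0.2078, 0.2995, 0.2049).
So the stationary probability of Tier 3 is 0.2878.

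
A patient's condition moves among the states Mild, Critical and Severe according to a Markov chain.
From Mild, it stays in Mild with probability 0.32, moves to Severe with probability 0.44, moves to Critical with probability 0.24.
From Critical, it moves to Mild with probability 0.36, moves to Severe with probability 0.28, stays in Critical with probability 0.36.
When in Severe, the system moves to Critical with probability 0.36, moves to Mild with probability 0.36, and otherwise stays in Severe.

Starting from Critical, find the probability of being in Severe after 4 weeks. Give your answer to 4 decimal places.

0.3354

Propagate the distribution vector 4 weeks from Critical.
After 0 weeks: (0.0000, 1.0000, 0.0000)
After 1 week: (0.3600, 0.3600, 0.2800)
After 2 weeks: (0.3456, 0.3168, 0.3376)
After 3 weeks: (0.3462, 0.3185, 0.3353)
After 4 weeks: (0.3462, 0.3185, 0.3354)
P(in Severe after 4 weeks) = 0.3354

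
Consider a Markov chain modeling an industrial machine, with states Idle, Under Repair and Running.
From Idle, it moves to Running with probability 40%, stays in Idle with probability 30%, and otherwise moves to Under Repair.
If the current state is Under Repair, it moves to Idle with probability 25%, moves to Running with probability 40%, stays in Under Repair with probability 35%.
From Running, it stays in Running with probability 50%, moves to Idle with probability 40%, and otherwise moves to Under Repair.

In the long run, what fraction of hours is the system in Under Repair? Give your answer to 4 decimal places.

Let the stationary distribution be π with π = πP and π_1 + π_2 + π_3 = 1.
π_1 = 0.3·π_1 + 0.25·π_2 + 0.4·π_3
π_2 = 0.3·π_1 + 0.35·π_2 + 0.1·π_3
Solving with the normalization constraint gives π = (0.3333, 0.2222, 0.4444).
So the stationary probability of Under Repair is 0.2222.

0.2222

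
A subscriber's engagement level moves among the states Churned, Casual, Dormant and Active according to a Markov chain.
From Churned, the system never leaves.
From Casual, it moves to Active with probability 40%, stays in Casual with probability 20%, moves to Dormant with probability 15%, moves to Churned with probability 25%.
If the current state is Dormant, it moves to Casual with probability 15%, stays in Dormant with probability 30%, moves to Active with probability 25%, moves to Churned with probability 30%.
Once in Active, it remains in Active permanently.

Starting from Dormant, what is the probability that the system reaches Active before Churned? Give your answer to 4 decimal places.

Let h(s) be the probability of absorption at Active starting from transient state s. Then h(Active) = 1 and h(Churned) = 0. By first-step analysis:
h(Casual) = 0.25·0 + 0.2·h(Casual) + 0.15·h(Dormant) + 0.4·1
h(Dormant) = 0.3·0 + 0.15·h(Casual) + 0.3·h(Dormant) + 0.25·1
Solving: h(Casual) = 0.5907, h(Dormant) = 0.4837.
Starting from Dormant, the probability is 0.4837.

0.4837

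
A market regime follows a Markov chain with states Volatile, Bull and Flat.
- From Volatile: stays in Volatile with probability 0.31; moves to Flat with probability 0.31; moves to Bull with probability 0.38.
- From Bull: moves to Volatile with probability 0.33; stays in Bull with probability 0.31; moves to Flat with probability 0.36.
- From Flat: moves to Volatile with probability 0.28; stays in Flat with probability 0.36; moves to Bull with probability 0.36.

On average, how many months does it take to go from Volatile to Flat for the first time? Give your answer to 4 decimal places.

Let t(s) be the expected number of months to first reach Flat from state s, with t(Flat) = 0. Conditioning on the first month:
t(Volatile) = 1 + 0.31·t(Volatile) + 0.38·t(Bull)
t(Bull) = 1 + 0.33·t(Volatile) + 0.31·t(Bull)
Solving: t(Volatile) = 3.0510, t(Bull) = 2.9085.
Expected months from Volatile to Flat: 3.0510.

3.0510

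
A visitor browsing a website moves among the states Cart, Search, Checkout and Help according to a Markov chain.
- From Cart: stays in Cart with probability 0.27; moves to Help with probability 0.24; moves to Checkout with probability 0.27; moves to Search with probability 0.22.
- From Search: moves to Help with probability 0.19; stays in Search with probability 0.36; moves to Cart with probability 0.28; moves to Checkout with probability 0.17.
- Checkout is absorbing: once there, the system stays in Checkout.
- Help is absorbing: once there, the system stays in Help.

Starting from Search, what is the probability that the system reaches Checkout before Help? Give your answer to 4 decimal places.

Let h(s) be the probability of absorption at Checkout starting from transient state s. Then h(Checkout) = 1 and h(Help) = 0. By first-step analysis:
h(Cart) = 0.27·h(Cart) + 0.22·h(Search) + 0.27·1 + 0.24·0
h(Search) = 0.28·h(Cart) + 0.36·h(Search) + 0.17·1 + 0.19·0
Solving: h(Cart) = 0.5182, h(Search) = 0.4924.
Starting from Search, the probability is 0.4924.

0.4924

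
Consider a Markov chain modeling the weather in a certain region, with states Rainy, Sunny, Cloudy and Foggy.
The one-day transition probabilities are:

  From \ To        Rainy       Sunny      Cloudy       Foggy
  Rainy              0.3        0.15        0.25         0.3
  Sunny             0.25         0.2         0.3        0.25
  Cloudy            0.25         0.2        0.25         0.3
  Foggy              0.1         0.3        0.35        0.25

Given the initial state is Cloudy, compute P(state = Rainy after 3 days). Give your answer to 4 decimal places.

0.2196

Propagate the distribution vector 3 days from Cloudy.
After 0 days: (0.0000, 0.0000, 1.0000, 0.0000)
After 1 day: (0.2500, 0.2000, 0.2500, 0.3000)
After 2 days: (0.2175, 0.2175, 0.2900, 0.2750)
After 3 days: (0.2196, 0.2166, 0.2884, 0.2754)
P(in Rainy after 3 days) = 0.2196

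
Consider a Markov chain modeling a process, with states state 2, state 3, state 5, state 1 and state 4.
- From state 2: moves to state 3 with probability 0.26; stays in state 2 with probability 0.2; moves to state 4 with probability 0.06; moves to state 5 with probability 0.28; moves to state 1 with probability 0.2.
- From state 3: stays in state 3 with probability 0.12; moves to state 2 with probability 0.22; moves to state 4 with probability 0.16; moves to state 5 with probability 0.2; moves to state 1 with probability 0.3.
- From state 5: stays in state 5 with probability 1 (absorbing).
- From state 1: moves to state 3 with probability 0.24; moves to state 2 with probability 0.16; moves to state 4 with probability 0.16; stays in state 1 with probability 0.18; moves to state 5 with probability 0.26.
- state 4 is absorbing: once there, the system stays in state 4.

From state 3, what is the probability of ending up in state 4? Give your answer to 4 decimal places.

0.3771

Let h(s) be the probability of absorption at state 4 starting from transient state s. Then h(state 4) = 1 and h(state 5) = 0. By first-step analysis:
h(state 2) = 0.2·h(state 2) + 0.26·h(state 3) + 0.28·0 + 0.2·h(state 1) + 0.06·1
h(state 3) = 0.22·h(state 2) + 0.12·h(state 3) + 0.2·0 + 0.3·h(state 1) + 0.16·1
h(state 1) = 0.16·h(state 2) + 0.24·h(state 3) + 0.26·0 + 0.18·h(state 1) + 0.16·1
Solving: h(state 2) = 0.2880, h(state 3) = 0.3771, h(state 1) = 0.3617.
Starting from state 3, the probability is 0.3771.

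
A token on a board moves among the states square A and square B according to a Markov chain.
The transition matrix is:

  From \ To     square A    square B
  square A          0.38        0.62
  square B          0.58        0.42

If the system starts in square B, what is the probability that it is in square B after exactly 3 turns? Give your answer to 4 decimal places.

Propagate the distribution vector 3 turns from square B.
After 0 turns: (0.0000, 1.0000)
After 1 turn: (0.5800, 0.4200)
After 2 turns: (0.4640, 0.5360)
After 3 turns: (0.4872, 0.5128)
P(in square B after 3 turns) = 0.5128

0.5128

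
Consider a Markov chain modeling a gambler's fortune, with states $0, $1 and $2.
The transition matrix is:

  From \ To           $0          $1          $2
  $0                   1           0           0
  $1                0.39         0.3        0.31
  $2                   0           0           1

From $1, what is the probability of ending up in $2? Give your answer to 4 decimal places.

0.4429

Let h(s) be the probability of absorption at $2 starting from transient state s. Then h($2) = 1 and h($0) = 0. By first-step analysis:
h($1) = 0.39·0 + 0.3·h($1) + 0.31·1
Solving: h($1) = 0.4429.
Starting from $1, the probability is 0.4429.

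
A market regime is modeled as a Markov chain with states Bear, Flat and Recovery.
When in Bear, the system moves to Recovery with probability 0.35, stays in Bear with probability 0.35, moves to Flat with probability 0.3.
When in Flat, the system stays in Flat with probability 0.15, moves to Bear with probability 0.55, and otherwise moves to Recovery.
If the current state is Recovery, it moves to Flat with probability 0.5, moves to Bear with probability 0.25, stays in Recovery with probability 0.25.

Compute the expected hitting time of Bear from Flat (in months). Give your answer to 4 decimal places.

Let t(s) be the expected number of months to first reach Bear from state s, with t(Bear) = 0. Conditioning on the first month:
t(Flat) = 1 + 0.15·t(Flat) + 0.3·t(Recovery)
t(Recovery) = 1 + 0.5·t(Flat) + 0.25·t(Recovery)
Solving: t(Flat) = 2.1538, t(Recovery) = 2.7692.
Expected months from Flat to Bear: 2.1538.

2.1538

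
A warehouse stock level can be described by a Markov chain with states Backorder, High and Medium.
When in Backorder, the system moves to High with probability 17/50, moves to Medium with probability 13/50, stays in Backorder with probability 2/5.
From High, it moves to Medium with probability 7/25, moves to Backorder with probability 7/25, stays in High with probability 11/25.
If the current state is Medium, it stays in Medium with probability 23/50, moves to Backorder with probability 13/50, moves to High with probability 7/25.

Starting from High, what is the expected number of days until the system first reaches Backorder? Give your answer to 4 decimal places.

3.6607

Let t(s) be the expected number of days to first reach Backorder from state s, with t(Backorder) = 0. Conditioning on the first day:
t(High) = 1 + 0.44·t(High) + 0.28·t(Medium)
t(Medium) = 1 + 0.28·t(High) + 0.46·t(Medium)
Solving: t(High) = 3.6607, t(Medium) = 3.7500.
Expected days from High to Backorder: 3.6607.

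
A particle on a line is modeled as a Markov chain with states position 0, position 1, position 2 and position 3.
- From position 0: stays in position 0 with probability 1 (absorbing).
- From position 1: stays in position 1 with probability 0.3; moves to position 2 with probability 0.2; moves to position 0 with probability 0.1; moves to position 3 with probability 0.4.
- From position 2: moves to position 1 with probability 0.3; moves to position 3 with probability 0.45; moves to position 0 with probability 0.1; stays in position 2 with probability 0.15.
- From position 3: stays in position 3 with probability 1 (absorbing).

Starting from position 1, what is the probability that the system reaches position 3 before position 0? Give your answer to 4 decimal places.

0.8037

Let h(s) be the probability of absorption at position 3 starting from transient state s. Then h(position 3) = 1 and h(position 0) = 0. By first-step analysis:
h(position 1) = 0.1·0 + 0.3·h(position 1) + 0.2·h(position 2) + 0.4·1
h(position 2) = 0.1·0 + 0.3·h(position 1) + 0.15·h(position 2) + 0.45·1
Solving: h(position 1) = 0.8037, h(position 2) = 0.8131.
Starting from position 1, the probability is 0.8037.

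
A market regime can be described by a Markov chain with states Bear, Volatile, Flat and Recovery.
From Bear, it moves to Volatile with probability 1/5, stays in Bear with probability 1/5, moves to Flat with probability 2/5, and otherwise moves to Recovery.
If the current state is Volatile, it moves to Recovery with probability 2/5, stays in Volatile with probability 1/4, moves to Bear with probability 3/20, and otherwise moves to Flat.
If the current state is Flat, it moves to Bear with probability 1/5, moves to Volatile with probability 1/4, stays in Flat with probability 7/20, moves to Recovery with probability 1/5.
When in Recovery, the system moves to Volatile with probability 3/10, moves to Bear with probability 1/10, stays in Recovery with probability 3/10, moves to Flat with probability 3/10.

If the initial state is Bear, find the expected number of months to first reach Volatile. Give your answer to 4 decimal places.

4.1630

Let t(s) be the expected number of months to first reach Volatile from state s, with t(Volatile) = 0. Conditioning on the first month:
t(Bear) = 1 + 0.2·t(Bear) + 0.4·t(Flat) + 0.2·t(Recovery)
t(Flat) = 1 + 0.2·t(Bear) + 0.35·t(Flat) + 0.2·t(Recovery)
t(Recovery) = 1 + 0.1·t(Bear) + 0.3·t(Flat) + 0.3·t(Recovery)
Solving: t(Bear) = 4.1630, t(Flat) = 3.9648, t(Recovery) = 3.7225.
Expected months from Bear to Volatile: 4.1630.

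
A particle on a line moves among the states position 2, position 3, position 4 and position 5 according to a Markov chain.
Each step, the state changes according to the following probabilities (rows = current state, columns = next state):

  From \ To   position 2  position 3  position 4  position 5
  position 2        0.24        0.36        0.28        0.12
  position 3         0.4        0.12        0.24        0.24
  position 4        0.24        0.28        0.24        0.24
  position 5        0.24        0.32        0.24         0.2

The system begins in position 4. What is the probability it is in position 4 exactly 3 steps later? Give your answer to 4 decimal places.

0.2514

Propagate the distribution vector 3 steps from position 4.
After 0 steps: (0.0000, 0.0000, 1.0000, 0.0000)
After 1 step: (0.2400, 0.2800, 0.2400, 0.2400)
After 2 steps: (0.2848, 0.2640, 0.2496, 0.2016)
After 3 steps: (0.2822, 0.2686, 0.2514, 0.1978)
P(in position 4 after 3 steps) = 0.2514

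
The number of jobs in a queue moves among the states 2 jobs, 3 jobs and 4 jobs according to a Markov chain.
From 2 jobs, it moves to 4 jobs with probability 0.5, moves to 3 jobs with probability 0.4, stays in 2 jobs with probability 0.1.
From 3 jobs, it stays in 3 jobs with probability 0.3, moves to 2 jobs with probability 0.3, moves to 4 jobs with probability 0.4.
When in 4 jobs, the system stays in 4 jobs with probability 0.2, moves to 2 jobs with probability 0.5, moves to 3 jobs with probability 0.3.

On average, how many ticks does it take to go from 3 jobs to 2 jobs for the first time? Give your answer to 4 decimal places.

2.7273

Let t(s) be the expected number of ticks to first reach 2 jobs from state s, with t(2 jobs) = 0. Conditioning on the first tick:
t(3 jobs) = 1 + 0.3·t(3 jobs) + 0.4·t(4 jobs)
t(4 jobs) = 1 + 0.3·t(3 jobs) + 0.2·t(4 jobs)
Solving: t(3 jobs) = 2.7273, t(4 jobs) = 2.2727.
Expected ticks from 3 jobs to 2 jobs: 2.7273.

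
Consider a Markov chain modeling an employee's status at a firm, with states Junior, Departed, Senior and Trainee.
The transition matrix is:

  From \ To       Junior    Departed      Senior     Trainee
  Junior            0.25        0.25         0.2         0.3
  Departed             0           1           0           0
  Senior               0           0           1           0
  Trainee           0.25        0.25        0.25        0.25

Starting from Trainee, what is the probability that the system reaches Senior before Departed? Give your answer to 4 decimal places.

0.4872

Let h(s) be the probability of absorption at Senior starting from transient state s. Then h(Senior) = 1 and h(Departed) = 0. By first-step analysis:
h(Junior) = 0.25·h(Junior) + 0.25·0 + 0.2·1 + 0.3·h(Trainee)
h(Trainee) = 0.25·h(Junior) + 0.25·0 + 0.25·1 + 0.25·h(Trainee)
Solving: h(Junior) = 0.4615, h(Trainee) = 0.4872.
Starting from Trainee, the probability is 0.4872.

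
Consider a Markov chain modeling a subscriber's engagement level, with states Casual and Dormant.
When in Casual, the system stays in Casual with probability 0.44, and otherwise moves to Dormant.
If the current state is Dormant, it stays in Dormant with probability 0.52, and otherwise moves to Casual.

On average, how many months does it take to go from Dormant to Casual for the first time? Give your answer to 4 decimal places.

2.0833

Let t(s) be the expected number of months to first reach Casual from state s, with t(Casual) = 0. Conditioning on the first month:
t(Dormant) = 1 + 0.52·t(Dormant)
Solving: t(Dormant) = 2.0833.
Expected months from Dormant to Casual: 2.0833.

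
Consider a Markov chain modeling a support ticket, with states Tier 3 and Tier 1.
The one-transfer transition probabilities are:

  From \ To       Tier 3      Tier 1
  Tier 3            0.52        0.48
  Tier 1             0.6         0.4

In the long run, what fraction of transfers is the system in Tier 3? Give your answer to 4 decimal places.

Let the stationary distribution be π with π = πP and π_1 + π_2 = 1.
π_1 = 0.52·π_1 + 0.6·π_2
Solving with the normalization constraint gives π = (0.5556, 0.4444).
So the stationary probability of Tier 3 is 0.5556.

0.5556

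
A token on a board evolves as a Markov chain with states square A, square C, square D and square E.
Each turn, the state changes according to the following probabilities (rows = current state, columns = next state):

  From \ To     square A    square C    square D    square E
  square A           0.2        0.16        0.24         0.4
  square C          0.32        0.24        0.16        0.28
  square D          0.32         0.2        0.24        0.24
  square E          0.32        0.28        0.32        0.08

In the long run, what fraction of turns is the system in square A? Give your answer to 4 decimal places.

Let the stationary distribution be π with π = πP and π_1 + π_2 + π_3 + π_4 = 1.
π_1 = 0.2·π_1 + 0.32·π_2 + 0.32·π_3 + 0.32·π_4
π_2 = 0.16·π_1 + 0.24·π_2 + 0.2·π_3 + 0.28·π_4
π_3 = 0.24·π_1 + 0.16·π_2 + 0.24·π_3 + 0.32·π_4
Solving with the normalization constraint gives π = (0.2857, 0.2176, 0.2429, 0.2538).
So the stationary probability of square A is 0.2857.

0.2857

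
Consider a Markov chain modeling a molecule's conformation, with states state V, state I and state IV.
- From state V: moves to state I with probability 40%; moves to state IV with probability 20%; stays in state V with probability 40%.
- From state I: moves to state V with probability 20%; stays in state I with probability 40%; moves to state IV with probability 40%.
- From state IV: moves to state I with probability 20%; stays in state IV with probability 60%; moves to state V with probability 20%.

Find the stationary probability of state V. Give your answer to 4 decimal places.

Let the stationary distribution be π with π = πP and π_1 + π_2 + π_3 = 1.
π_1 = 0.4·π_1 + 0.2·π_2 + 0.2·π_3
π_2 = 0.4·π_1 + 0.4·π_2 + 0.2·π_3
Solving with the normalization constraint gives π = (0.2500, 0.3125, 0.4375).
So the stationary probability of state V is 0.2500.

0.2500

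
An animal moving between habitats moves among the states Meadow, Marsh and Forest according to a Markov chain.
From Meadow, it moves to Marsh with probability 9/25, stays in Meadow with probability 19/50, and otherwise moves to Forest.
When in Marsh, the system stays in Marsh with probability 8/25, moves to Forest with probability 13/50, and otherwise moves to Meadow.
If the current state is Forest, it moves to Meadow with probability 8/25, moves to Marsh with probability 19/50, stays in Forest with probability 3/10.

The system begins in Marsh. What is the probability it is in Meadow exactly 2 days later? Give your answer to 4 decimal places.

Sum over the intermediate state after 1 day:
P = P(Marsh→Meadow)·P(Meadow→Meadow) + P(Marsh→Marsh)·P(Marsh→Meadow) + P(Marsh→Forest)·P(Forest→Meadow)
  = 0.42×0.38 + 0.32×0.42 + 0.26×0.32
  = 0.1596 + 0.1344 + 0.0832 = 0.3772

0.3772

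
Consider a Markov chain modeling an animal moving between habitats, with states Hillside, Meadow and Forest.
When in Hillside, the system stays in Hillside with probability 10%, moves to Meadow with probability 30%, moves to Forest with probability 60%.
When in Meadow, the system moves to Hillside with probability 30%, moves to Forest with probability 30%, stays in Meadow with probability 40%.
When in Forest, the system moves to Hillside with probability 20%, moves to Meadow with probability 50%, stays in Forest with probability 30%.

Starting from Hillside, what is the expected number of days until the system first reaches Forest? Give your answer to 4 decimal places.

Let t(s) be the expected number of days to first reach Forest from state s, with t(Forest) = 0. Conditioning on the first day:
t(Hillside) = 1 + 0.1·t(Hillside) + 0.3·t(Meadow)
t(Meadow) = 1 + 0.3·t(Hillside) + 0.4·t(Meadow)
Solving: t(Hillside) = 2.0000, t(Meadow) = 2.6667.
Expected days from Hillside to Forest: 2.0000.

2.0000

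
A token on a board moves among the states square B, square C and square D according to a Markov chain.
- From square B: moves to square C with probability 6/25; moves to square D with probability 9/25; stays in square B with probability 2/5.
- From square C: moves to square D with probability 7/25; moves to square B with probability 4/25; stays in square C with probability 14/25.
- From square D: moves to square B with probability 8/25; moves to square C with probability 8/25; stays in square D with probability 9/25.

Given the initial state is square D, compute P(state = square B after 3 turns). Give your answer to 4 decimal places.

Propagate the distribution vector 3 turns from square D.
After 0 turns: (0.0000, 0.0000, 1.0000)
After 1 turn: (0.3200, 0.3200, 0.3600)
After 2 turns: (0.2944, 0.3712, 0.3344)
After 3 turns: (0.2842, 0.3855, 0.3303)
P(in square B after 3 turns) = 0.2842

0.2842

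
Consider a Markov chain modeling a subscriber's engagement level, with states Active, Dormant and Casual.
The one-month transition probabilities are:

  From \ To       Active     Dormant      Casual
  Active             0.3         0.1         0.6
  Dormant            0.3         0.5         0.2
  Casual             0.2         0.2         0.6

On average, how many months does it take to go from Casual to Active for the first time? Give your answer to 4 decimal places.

Let t(s) be the expected number of months to first reach Active from state s, with t(Active) = 0. Conditioning on the first month:
t(Dormant) = 1 + 0.5·t(Dormant) + 0.2·t(Casual)
t(Casual) = 1 + 0.2·t(Dormant) + 0.6·t(Casual)
Solving: t(Dormant) = 3.7500, t(Casual) = 4.3750.
Expected months from Casual to Active: 4.3750.

4.3750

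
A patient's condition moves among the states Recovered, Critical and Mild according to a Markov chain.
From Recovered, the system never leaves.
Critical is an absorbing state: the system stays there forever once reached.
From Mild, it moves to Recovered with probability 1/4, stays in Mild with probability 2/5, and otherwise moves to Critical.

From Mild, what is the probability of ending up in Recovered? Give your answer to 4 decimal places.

Let h(s) be the probability of absorption at Recovered starting from transient state s. Then h(Recovered) = 1 and h(Critical) = 0. By first-step analysis:
h(Mild) = 0.25·1 + 0.35·0 + 0.4·h(Mild)
Solving: h(Mild) = 0.4167.
Starting from Mild, the probability is 0.4167.

0.4167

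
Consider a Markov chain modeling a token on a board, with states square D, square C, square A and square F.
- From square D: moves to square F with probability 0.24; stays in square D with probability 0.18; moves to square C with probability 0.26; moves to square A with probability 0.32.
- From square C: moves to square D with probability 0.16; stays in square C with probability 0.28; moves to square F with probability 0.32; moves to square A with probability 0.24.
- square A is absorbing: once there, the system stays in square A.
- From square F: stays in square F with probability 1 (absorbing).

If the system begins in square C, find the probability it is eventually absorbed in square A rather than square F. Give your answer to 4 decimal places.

Let h(s) be the probability of absorption at square A starting from transient state s. Then h(square A) = 1 and h(square F) = 0. By first-step analysis:
h(square D) = 0.18·h(square D) + 0.26·h(square C) + 0.32·1 + 0.24·0
h(square C) = 0.16·h(square D) + 0.28·h(square C) + 0.24·1 + 0.32·0
Solving: h(square D) = 0.5335, h(square C) = 0.4519.
Starting from square C, the probability is 0.4519.

0.4519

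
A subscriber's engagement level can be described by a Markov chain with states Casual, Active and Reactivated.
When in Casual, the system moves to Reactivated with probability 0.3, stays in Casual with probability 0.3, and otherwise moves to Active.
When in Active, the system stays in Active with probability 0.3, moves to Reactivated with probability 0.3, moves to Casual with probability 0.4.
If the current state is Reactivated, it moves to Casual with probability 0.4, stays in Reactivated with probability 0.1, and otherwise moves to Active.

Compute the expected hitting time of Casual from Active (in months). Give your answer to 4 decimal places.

2.5000

Let t(s) be the expected number of months to first reach Casual from state s, with t(Casual) = 0. Conditioning on the first month:
t(Active) = 1 + 0.3·t(Active) + 0.3·t(Reactivated)
t(Reactivated) = 1 + 0.5·t(Active) + 0.1·t(Reactivated)
Solving: t(Active) = 2.5000, t(Reactivated) = 2.5000.
Expected months from Active to Casual: 2.5000.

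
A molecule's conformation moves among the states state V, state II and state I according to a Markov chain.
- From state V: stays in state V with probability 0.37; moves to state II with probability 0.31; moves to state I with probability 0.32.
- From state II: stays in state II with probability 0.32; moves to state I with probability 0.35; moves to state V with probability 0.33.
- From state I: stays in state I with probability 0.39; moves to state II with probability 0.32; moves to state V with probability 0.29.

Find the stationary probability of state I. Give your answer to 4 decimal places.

Let the stationary distribution be π with π = πP and π_1 + π_2 + π_3 = 1.
π_1 = 0.37·π_1 + 0.33·π_2 + 0.29·π_3
π_2 = 0.31·π_1 + 0.32·π_2 + 0.32·π_3
Solving with the normalization constraint gives π = (0.3290, 0.3167, 0.3543).
So the stationary probability of state I is 0.3543.

0.3543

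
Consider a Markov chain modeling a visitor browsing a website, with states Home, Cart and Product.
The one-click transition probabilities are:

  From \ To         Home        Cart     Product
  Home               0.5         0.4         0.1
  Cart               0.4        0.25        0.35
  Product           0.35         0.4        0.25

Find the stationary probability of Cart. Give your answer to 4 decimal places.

0.3478

Let the stationary distribution be π with π = πP and π_1 + π_2 + π_3 = 1.
π_1 = 0.5·π_1 + 0.4·π_2 + 0.35·π_3
π_2 = 0.4·π_1 + 0.25·π_2 + 0.4·π_3
Solving with the normalization constraint gives π = (0.4322, 0.3478, 0.2199).
So the stationary probability of Cart is 0.3478.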